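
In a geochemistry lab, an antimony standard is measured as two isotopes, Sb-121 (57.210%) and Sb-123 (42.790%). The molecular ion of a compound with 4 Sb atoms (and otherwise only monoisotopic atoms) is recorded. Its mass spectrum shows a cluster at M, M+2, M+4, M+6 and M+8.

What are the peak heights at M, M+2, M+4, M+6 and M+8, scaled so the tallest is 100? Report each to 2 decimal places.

Each Sb atom is independently Sb-121 (p = 0.57210) or Sb-123 (q = 0.42790); the cluster is the binomial expansion (p + q)^4.
P(M) = 0.57210^4 = 0.107124
P(M+2) = 4 × 0.57210^3 × 0.42790^1 = 0.320493
P(M+4) = 6 × 0.57210^2 × 0.42790^2 = 0.359567
P(M+6) = 4 × 0.57210^1 × 0.42790^3 = 0.179291
P(M+8) = 0.42790^4 = 0.033525
The M+4 peak is largest (0.359567); scaling to 100 gives 29.79 : 89.13 : 100.00 : 49.86 : 9.32.

29.79 : 89.13 : 100.00 : 49.86 : 9.32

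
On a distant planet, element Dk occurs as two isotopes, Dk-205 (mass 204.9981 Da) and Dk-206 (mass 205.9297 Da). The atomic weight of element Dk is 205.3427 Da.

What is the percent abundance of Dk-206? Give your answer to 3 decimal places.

36.990%

With x = fraction of Dk-205 (so Dk-206 is 1 − x):
204.9981·x + 205.9297·(1 − x) = 205.3427
(204.9981 − 205.9297)·x = 205.3427 − 205.9297
x = -0.5870 / -0.9316 = 0.63010 → 63.010% Dk-205, 36.990% Dk-206.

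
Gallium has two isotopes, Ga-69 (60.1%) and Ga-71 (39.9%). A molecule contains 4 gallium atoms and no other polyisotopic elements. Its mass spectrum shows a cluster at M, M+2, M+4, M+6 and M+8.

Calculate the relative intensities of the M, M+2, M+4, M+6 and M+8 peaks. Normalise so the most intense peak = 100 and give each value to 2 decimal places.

37.66 : 100.00 : 99.58 : 44.08 : 7.32

Each Ga atom is independently Ga-69 (p = 0.601) or Ga-71 (q = 0.399); the cluster is the binomial expansion (p + q)^4.
P(M) = 0.601^4 = 0.130466
P(M+2) = 4 × 0.601^3 × 0.399^1 = 0.346463
P(M+4) = 6 × 0.601^2 × 0.399^2 = 0.345021
P(M+6) = 4 × 0.601^1 × 0.399^3 = 0.152705
P(M+8) = 0.399^4 = 0.025345
The M+2 peak is largest (0.346463); scaling to 100 gives 37.66 : 100.00 : 99.58 : 44.08 : 7.32.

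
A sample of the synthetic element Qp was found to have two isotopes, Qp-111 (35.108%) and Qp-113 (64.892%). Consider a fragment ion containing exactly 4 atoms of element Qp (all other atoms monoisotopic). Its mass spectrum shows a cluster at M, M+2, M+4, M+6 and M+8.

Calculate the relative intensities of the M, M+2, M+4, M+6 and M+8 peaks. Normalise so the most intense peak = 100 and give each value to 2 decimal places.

Each Qp atom is independently Qp-111 (p = 0.35108) or Qp-113 (q = 0.64892); the cluster is the binomial expansion (p + q)^4.
P(M) = 0.35108^4 = 0.015192
P(M+2) = 4 × 0.35108^3 × 0.64892^1 = 0.112323
P(M+4) = 6 × 0.35108^2 × 0.64892^2 = 0.311419
P(M+6) = 4 × 0.35108^1 × 0.64892^3 = 0.383742
P(M+8) = 0.64892^4 = 0.177323
The M+6 peak is largest (0.383742); scaling to 100 gives 3.96 : 29.27 : 81.15 : 100.00 : 46.21.

3.96 : 29.27 : 81.15 : 100.00 : 46.21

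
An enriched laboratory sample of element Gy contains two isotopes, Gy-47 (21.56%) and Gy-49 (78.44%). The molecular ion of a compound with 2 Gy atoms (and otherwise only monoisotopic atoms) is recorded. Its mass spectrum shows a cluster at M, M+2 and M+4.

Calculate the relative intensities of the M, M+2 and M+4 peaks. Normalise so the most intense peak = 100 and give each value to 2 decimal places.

7.55 : 54.97 : 100.00

Each Gy atom is independently Gy-47 (p = 0.2156) or Gy-49 (q = 0.7844); the cluster is the binomial expansion (p + q)^2.
P(M) = 0.2156^2 = 0.046483
P(M+2) = 2 × 0.2156^1 × 0.7844^1 = 0.338233
P(M+4) = 0.7844^2 = 0.615283
The M+4 peak is largest (0.615283); scaling to 100 gives 7.55 : 54.97 : 100.00.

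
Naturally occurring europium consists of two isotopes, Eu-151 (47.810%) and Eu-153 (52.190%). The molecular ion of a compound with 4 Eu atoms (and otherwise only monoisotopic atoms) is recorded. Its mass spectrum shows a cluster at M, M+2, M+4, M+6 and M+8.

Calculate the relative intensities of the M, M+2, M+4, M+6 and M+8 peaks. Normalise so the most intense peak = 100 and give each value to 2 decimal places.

13.99 : 61.07 : 100.00 : 72.77 : 19.86

Each Eu atom is independently Eu-151 (p = 0.47810) or Eu-153 (q = 0.52190); the cluster is the binomial expansion (p + q)^4.
P(M) = 0.47810^4 = 0.052249
P(M+2) = 4 × 0.47810^3 × 0.52190^1 = 0.228141
P(M+4) = 6 × 0.47810^2 × 0.52190^2 = 0.373563
P(M+6) = 4 × 0.47810^1 × 0.52190^3 = 0.271857
P(M+8) = 0.52190^4 = 0.074191
The M+4 peak is largest (0.373563); scaling to 100 gives 13.99 : 61.07 : 100.00 : 72.77 : 19.86.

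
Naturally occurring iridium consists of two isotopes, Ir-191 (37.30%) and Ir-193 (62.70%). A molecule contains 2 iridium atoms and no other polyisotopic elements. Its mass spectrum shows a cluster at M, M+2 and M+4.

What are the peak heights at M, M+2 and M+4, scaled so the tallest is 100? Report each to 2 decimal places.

Each Ir atom is independently Ir-191 (p = 0.3730) or Ir-193 (q = 0.6270); the cluster is the binomial expansion (p + q)^2.
P(M) = 0.3730^2 = 0.139129
P(M+2) = 2 × 0.3730^1 × 0.6270^1 = 0.467742
P(M+4) = 0.6270^2 = 0.393129
The M+2 peak is largest (0.467742); scaling to 100 gives 29.74 : 100.00 : 84.05.

29.74 : 100.00 : 84.05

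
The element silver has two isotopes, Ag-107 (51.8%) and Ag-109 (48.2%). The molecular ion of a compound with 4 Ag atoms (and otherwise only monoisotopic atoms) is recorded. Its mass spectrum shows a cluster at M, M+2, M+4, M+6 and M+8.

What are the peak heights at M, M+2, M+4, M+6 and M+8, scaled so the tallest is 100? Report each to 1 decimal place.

19.2 : 71.6 : 100.0 : 62.0 : 14.4

Expanding (0.518 + 0.482)^4:
P(M) = 0.518^4 = 0.071998
P(M+2) = 4 × 0.518^3 × 0.482^1 = 0.267976
P(M+4) = 6 × 0.518^2 × 0.482^2 = 0.374029
P(M+6) = 4 × 0.518^1 × 0.482^3 = 0.232023
P(M+8) = 0.482^4 = 0.053974
The M+4 peak is largest (0.374029); scaling to 100 gives 19.2 : 71.6 : 100.0 : 62.0 : 14.4.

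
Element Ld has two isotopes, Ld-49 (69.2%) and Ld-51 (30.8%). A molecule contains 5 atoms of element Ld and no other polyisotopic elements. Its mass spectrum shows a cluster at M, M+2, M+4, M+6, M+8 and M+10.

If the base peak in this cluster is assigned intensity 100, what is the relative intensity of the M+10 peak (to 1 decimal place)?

(0.692 + 0.308)^5 gives M 0.1587, M+2 0.3531, M+4 0.3144, M+6 0.1399, M+8 0.0311, M+10 0.0028; the largest is M+2.
P(M+2) = C(5,1) × 0.692^4 × 0.308^1 = 5 × 0.22931073 × 0.3080 = 0.353139 (base)
P(M+10) = C(5,5) × 0.692^0 × 0.308^5 = 1 × 1.0000 × 0.00277175 = 0.002772
Relative intensity = 0.002772 / 0.353139 × 100 = 0.8

0.8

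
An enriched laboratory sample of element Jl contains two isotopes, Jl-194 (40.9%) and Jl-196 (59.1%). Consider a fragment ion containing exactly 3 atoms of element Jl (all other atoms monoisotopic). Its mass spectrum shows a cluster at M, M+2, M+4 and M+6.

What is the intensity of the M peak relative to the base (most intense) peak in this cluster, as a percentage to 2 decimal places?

(0.409 + 0.591)^3 gives M 0.0684, M+2 0.2966, M+4 0.4286, M+6 0.2064; the largest is M+4.
P(M+4) = C(3,2) × 0.409^1 × 0.591^2 = 3 × 0.4090 × 0.349281 = 0.428568 (base)
P(M) = C(3,0) × 0.409^3 × 0.591^0 = 1 × 0.06841793 × 1.0000 = 0.068418
Relative intensity = 0.068418 / 0.428568 × 100 = 15.96

15.96%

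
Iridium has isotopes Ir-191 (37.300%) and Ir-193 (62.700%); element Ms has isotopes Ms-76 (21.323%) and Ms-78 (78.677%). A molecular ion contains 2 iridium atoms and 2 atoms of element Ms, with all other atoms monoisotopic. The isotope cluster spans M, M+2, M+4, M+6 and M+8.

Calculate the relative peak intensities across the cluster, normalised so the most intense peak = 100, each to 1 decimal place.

Iridium pattern (n=2): 0.139129 : 0.467742 : 0.393129
Element Ms pattern (n=2): 0.04546703 : 0.33552593 : 0.61900703
Convolve the two distributions (both contribute in 2-u steps):
  M: 0.139129×0.04546703 = 0.006326
  M+2: 0.139129×0.33552593 + 0.467742×0.04546703 = 0.067948
  M+4: 0.139129×0.61900703 + 0.467742×0.33552593 + 0.393129×0.04546703 = 0.260936
  M+6: 0.467742×0.61900703 + 0.393129×0.33552593 = 0.421441
  M+8: 0.393129×0.61900703 = 0.243350
Scale to base peak (0.421441) = 100: 1.5 : 16.1 : 61.9 : 100.0 : 57.7

1.5 : 16.1 : 61.9 : 100.0 : 57.7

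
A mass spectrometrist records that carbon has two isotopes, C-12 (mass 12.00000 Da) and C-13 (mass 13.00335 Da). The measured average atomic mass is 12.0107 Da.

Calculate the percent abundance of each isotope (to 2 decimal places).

Writing the weighted mean with unknown fraction x of C-12:
12.00000·x + 13.00335·(1 − x) = 12.0107
(12.00000 − 13.00335)·x = 12.0107 − 13.00335
x = -0.99265 / -1.00335 = 0.98934 → 98.93% C-12, 1.07% C-13.

C-12: 98.93%, C-13: 1.07%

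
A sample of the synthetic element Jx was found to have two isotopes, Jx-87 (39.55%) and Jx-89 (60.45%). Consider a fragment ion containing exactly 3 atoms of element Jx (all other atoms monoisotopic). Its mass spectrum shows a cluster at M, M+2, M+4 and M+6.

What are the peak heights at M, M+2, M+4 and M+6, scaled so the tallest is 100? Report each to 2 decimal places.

14.27 : 65.43 : 100.00 : 50.95

Expanding (0.3955 + 0.6045)^3:
P(M) = 0.3955^3 = 0.061864
P(M+2) = 3 × 0.3955^2 × 0.6045^1 = 0.283668
P(M+4) = 3 × 0.3955^1 × 0.6045^2 = 0.433571
P(M+6) = 0.6045^3 = 0.220897
The M+4 peak is largest (0.433571); scaling to 100 gives 14.27 : 65.43 : 100.00 : 50.95.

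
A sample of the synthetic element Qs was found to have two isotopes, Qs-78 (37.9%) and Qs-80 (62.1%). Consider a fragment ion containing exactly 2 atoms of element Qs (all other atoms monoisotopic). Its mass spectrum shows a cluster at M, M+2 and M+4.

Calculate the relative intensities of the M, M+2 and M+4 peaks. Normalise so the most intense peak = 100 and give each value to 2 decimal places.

The 2 Qs atoms are independent, so intensities follow the terms of (0.379 + 0.621)^2.
P(M) = 0.379^2 = 0.143641
P(M+2) = 2 × 0.379^1 × 0.621^1 = 0.470718
P(M+4) = 0.621^2 = 0.385641
The M+2 peak is largest (0.470718); scaling to 100 gives 30.52 : 100.00 : 81.93.

30.52 : 100.00 : 81.93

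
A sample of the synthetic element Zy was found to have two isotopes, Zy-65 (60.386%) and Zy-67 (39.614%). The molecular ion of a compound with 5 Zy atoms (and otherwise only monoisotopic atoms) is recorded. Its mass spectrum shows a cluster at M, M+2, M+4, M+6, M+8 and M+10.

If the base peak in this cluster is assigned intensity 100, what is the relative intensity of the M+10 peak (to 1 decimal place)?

Term probabilities: M 0.0803, M+2 0.2634, M+4 0.3455, M+6 0.2267, M+8 0.0744, M+10 0.0098. Base peak = M+4.
P(M+4) = C(5,2) × 0.60386^3 × 0.39614^2 = 10 × 0.22019568 × 0.1569269 = 0.345546 (base)
P(M+10) = C(5,5) × 0.60386^0 × 0.39614^5 = 1 × 1.0000 × 0.00975536 = 0.009755
Relative intensity = 0.009755 / 0.345546 × 100 = 2.8

2.8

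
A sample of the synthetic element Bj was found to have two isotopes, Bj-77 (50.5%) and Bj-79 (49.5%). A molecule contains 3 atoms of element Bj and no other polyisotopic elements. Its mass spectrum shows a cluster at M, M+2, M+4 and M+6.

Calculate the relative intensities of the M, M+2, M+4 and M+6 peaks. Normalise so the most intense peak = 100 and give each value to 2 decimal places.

Each Bj atom is independently Bj-77 (p = 0.505) or Bj-79 (q = 0.495); the cluster is the binomial expansion (p + q)^3.
P(M) = 0.505^3 = 0.128788
P(M+2) = 3 × 0.505^2 × 0.495^1 = 0.378712
P(M+4) = 3 × 0.505^1 × 0.495^2 = 0.371213
P(M+6) = 0.495^3 = 0.121287
The M+2 peak is largest (0.378712); scaling to 100 gives 34.01 : 100.00 : 98.02 : 32.03.

34.01 : 100.00 : 98.02 : 32.03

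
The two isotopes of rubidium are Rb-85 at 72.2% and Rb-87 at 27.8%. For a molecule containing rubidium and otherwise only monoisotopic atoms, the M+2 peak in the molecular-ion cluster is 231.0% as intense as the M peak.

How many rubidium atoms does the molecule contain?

6

For n independent Rb atoms, I(M+2)/I(M) = n · (abundance Rb-87) / (abundance Rb-85) = n · 0.278/0.722.
n = 2.310 × 0.722/0.278 = 6.00 ≈ 6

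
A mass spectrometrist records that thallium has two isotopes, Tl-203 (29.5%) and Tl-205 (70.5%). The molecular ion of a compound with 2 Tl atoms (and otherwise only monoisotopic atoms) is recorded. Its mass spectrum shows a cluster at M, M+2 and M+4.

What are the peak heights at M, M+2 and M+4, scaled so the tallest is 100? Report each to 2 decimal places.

17.51 : 83.69 : 100.00

The 2 Tl atoms are independent, so intensities follow the terms of (0.295 + 0.705)^2.
P(M) = 0.295^2 = 0.087025
P(M+2) = 2 × 0.295^1 × 0.705^1 = 0.415950
P(M+4) = 0.705^2 = 0.497025
The M+4 peak is largest (0.497025); scaling to 100 gives 17.51 : 83.69 : 100.00.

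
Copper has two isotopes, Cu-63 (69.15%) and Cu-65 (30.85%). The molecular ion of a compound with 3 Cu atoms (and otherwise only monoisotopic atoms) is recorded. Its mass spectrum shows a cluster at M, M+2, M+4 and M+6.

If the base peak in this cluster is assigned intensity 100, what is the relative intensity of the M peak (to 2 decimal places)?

74.72

Binomial terms of (0.6915 + 0.3085)^3: M 0.3307, M+2 0.4425, M+4 0.1974, M+6 0.0294 → M+2 is the base peak.
P(M+2) = C(3,1) × 0.6915^2 × 0.3085^1 = 3 × 0.47817225 × 0.3085 = 0.442548 (base)
P(M) = C(3,0) × 0.6915^3 × 0.3085^0 = 1 × 0.33065611 × 1.0000 = 0.330656
Relative intensity = 0.330656 / 0.442548 × 100 = 74.72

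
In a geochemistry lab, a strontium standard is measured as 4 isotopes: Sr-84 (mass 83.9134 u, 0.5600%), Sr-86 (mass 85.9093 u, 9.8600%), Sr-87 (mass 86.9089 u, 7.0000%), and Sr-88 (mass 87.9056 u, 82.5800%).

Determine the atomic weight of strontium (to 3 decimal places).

87.617 u

Average mass = Σ (abundance × isotope mass) = 0.005600 × 83.9134 + 0.098600 × 85.9093 + 0.070000 × 86.9089 + 0.825800 × 87.9056
= 0.46992 + 8.47066 + 6.08362 + 72.59244 = 87.61664 u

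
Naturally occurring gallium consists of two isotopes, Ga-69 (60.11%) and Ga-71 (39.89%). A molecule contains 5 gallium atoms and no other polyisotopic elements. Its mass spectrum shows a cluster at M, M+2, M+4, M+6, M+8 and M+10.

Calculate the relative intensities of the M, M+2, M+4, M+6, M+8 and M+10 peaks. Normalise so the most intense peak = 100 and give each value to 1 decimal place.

22.7 : 75.3 : 100.0 : 66.4 : 22.0 : 2.9

Each Ga atom is independently Ga-69 (p = 0.6011) or Ga-71 (q = 0.3989); the cluster is the binomial expansion (p + q)^5.
P(M) = 0.6011^5 = 0.078475
P(M+2) = 5 × 0.6011^4 × 0.3989^1 = 0.260388
P(M+4) = 10 × 0.6011^3 × 0.3989^2 = 0.345596
P(M+6) = 10 × 0.6011^2 × 0.3989^3 = 0.229343
P(M+8) = 5 × 0.6011^1 × 0.3989^4 = 0.076098
P(M+10) = 0.3989^5 = 0.010100
The M+4 peak is largest (0.345596); scaling to 100 gives 22.7 : 75.3 : 100.0 : 66.4 : 22.0 : 2.9.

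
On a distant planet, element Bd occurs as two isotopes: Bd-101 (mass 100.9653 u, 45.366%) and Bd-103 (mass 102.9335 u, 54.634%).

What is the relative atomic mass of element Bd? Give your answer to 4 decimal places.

Ar = Σ fᵢ·mᵢ = 0.45366 × 100.9653 + 0.54634 × 102.9335
= 45.80392 + 56.23669 = 102.04061 u

102.0406 u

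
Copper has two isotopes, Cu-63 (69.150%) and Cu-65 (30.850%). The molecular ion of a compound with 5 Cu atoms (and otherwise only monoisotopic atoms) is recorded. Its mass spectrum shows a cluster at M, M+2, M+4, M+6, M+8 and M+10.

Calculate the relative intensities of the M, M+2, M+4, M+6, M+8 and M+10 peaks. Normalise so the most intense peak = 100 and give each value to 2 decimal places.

44.83 : 100.00 : 89.23 : 39.81 : 8.88 : 0.79

The 5 Cu atoms are independent, so intensities follow the terms of (0.69150 + 0.30850)^5.
P(M) = 0.69150^5 = 0.158111
P(M+2) = 5 × 0.69150^4 × 0.30850^1 = 0.352691
P(M+4) = 10 × 0.69150^3 × 0.30850^2 = 0.314693
P(M+6) = 10 × 0.69150^2 × 0.30850^3 = 0.140394
P(M+8) = 5 × 0.69150^1 × 0.30850^4 = 0.031317
P(M+10) = 0.30850^5 = 0.002794
The M+2 peak is largest (0.352691); scaling to 100 gives 44.83 : 100.00 : 89.23 : 39.81 : 8.88 : 0.79.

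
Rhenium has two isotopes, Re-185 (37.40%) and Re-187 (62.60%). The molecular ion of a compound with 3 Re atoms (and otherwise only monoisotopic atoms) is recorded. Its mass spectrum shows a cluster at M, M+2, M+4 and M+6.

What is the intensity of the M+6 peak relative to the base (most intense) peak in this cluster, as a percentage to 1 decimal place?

55.8%

(0.3740 + 0.6260)^3 gives M 0.0523, M+2 0.2627, M+4 0.4397, M+6 0.2453; the largest is M+4.
P(M+4) = C(3,2) × 0.3740^1 × 0.6260^2 = 3 × 0.3740 × 0.391876 = 0.439685 (base)
P(M+6) = C(3,3) × 0.3740^0 × 0.6260^3 = 1 × 1.0000 × 0.24531438 = 0.245314
Relative intensity = 0.245314 / 0.439685 × 100 = 55.8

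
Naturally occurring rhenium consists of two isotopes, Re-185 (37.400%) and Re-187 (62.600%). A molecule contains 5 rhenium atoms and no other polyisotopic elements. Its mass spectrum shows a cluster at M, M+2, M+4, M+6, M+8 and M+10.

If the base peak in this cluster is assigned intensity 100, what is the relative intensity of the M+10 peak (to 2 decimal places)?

28.02

(0.37400 + 0.62600)^5 gives M 0.0073, M+2 0.0612, M+4 0.2050, M+6 0.3431, M+8 0.2872, M+10 0.0961; the largest is M+6.
P(M+6) = C(5,3) × 0.37400^2 × 0.62600^3 = 10 × 0.139876 × 0.24531438 = 0.343136 (base)
P(M+10) = C(5,5) × 0.37400^0 × 0.62600^5 = 1 × 1.0000 × 0.09613282 = 0.096133
Relative intensity = 0.096133 / 0.343136 × 100 = 28.02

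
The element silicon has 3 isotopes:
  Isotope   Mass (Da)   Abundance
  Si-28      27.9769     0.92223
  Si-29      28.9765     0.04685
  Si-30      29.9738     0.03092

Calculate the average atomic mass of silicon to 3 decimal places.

28.085 Da

Average mass = Σ (abundance × isotope mass) = 0.92223 × 27.9769 + 0.04685 × 28.9765 + 0.03092 × 29.9738
= 25.80114 + 1.35755 + 0.92679 = 28.08548 Da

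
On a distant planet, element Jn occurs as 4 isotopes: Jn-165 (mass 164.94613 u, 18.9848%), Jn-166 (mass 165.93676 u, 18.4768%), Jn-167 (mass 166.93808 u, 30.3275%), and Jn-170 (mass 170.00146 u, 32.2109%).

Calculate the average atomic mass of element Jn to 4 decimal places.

The abundance-weighted mean is 0.189848 × 164.94613 + 0.184768 × 165.93676 + 0.303275 × 166.93808 + 0.322109 × 170.00146
= 31.314693 + 30.659803 + 50.628146 + 54.759000 = 167.361642 u

167.3616 u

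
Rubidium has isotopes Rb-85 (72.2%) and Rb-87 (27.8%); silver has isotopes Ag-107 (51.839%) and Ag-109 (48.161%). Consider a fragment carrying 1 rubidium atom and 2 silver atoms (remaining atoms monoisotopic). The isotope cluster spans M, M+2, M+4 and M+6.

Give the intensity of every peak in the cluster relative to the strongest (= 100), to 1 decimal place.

Rubidium pattern (n=1): 0.7220 : 0.2780
Silver pattern (n=2): 0.26872819 : 0.49932362 : 0.23194819
Convolve the two distributions (both contribute in 2-u steps):
  M: 0.7220×0.26872819 = 0.194022
  M+2: 0.7220×0.49932362 + 0.2780×0.26872819 = 0.435218
  M+4: 0.7220×0.23194819 + 0.2780×0.49932362 = 0.306279
  M+6: 0.2780×0.23194819 = 0.064482
Scale to base peak (0.435218) = 100: 44.6 : 100.0 : 70.4 : 14.8

44.6 : 100.0 : 70.4 : 14.8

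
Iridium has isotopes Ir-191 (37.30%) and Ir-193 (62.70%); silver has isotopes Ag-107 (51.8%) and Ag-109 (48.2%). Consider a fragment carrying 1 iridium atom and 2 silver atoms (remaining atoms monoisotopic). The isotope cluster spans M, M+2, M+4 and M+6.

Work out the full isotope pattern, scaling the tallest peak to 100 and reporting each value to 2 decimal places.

Iridium pattern (n=1): 0.3730 : 0.6270
Silver pattern (n=2): 0.268324 : 0.499352 : 0.232324
Convolve the two distributions (both contribute in 2-u steps):
  M: 0.3730×0.268324 = 0.100085
  M+2: 0.3730×0.499352 + 0.6270×0.268324 = 0.354497
  M+4: 0.3730×0.232324 + 0.6270×0.499352 = 0.399751
  M+6: 0.6270×0.232324 = 0.145667
Scale to base peak (0.399751) = 100: 25.04 : 88.68 : 100.00 : 36.44

25.04 : 88.68 : 100.00 : 36.44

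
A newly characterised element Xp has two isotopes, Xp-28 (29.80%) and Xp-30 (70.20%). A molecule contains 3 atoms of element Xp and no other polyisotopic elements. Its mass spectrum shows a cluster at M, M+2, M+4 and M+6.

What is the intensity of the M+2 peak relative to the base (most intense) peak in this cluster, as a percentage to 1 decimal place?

42.5%

Binomial terms of (0.2980 + 0.7020)^3: M 0.0265, M+2 0.1870, M+4 0.4406, M+6 0.3459 → M+4 is the base peak.
P(M+4) = C(3,2) × 0.2980^1 × 0.7020^2 = 3 × 0.2980 × 0.492804 = 0.440567 (base)
P(M+2) = C(3,1) × 0.2980^2 × 0.7020^1 = 3 × 0.088804 × 0.7020 = 0.187021
Relative intensity = 0.187021 / 0.440567 × 100 = 42.5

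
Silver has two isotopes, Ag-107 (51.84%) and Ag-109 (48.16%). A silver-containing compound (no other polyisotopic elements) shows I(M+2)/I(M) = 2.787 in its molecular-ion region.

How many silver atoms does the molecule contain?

For n independent Ag atoms, I(M+2)/I(M) = n · (abundance Ag-109) / (abundance Ag-107) = n · 0.4816/0.5184.
n = 2.787 × 0.5184/0.4816 = 3.00 ≈ 3

3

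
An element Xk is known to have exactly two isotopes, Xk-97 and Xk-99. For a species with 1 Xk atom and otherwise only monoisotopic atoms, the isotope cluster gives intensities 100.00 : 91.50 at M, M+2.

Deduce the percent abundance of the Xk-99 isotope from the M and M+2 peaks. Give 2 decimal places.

47.78%

Let p = fractional abundance of Xk-97. I(M+2)/I(M) = [C(1,1)·p^0·(1−p)] / p^1 = 1·(1−p)/p = 91.50/100.00 = 0.9150
(1−p)/p = 0.9150/1 = 0.9150  ⇒  p = 1/(1 + 0.9150) = 0.5222
Xk-97: 52.22%, Xk-99: 47.78%.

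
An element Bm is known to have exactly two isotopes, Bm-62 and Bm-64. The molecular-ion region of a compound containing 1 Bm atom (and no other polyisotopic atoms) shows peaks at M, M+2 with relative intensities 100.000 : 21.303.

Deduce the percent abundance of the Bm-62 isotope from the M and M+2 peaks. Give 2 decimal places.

Let p = fractional abundance of Bm-62. I(M+2)/I(M) = [C(1,1)·p^0·(1−p)] / p^1 = 1·(1−p)/p = 21.303/100.000 = 0.2130
(1−p)/p = 0.2130/1 = 0.2130  ⇒  p = 1/(1 + 0.2130) = 0.8244
Bm-62: 82.44%, Bm-64: 17.56%.

82.44%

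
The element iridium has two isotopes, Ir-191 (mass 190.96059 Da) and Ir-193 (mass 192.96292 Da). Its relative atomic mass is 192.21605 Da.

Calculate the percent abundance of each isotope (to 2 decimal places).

Ir-191: 37.30%, Ir-193: 62.70%

Let x be the fractional abundance of Ir-191; then Ir-193 has abundance 1 − x.
190.96059·x + 192.96292·(1 − x) = 192.21605
(190.96059 − 192.96292)·x = 192.21605 − 192.96292
x = -0.74687 / -2.00233 = 0.37300 → 37.30% Ir-191, 62.70% Ir-193.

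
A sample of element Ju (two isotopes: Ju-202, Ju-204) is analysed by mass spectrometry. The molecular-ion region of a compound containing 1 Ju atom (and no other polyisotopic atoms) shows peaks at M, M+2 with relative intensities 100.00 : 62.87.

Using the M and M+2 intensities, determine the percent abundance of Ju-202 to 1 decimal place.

Let p = fractional abundance of Ju-202. I(M+2)/I(M) = [C(1,1)·p^0·(1−p)] / p^1 = 1·(1−p)/p = 62.87/100.00 = 0.6287
(1−p)/p = 0.6287/1 = 0.6287  ⇒  p = 1/(1 + 0.6287) = 0.6140
Ju-202: 61.4%, Ju-204: 38.6%.

61.4%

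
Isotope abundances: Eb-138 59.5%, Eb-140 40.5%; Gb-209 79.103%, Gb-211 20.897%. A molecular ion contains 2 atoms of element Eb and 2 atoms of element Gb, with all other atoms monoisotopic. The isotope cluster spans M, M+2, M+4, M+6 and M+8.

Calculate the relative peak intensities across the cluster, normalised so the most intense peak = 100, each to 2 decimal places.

52.92 : 100.00 : 66.27 : 17.98 : 1.71

Element Eb pattern (n=2): 0.354025 : 0.48195 : 0.164025
Element Gb pattern (n=2): 0.62572846 : 0.33060308 : 0.04366846
Convolve the two distributions (both contribute in 2-u steps):
  M: 0.354025×0.62572846 = 0.221524
  M+2: 0.354025×0.33060308 + 0.48195×0.62572846 = 0.418612
  M+4: 0.354025×0.04366846 + 0.48195×0.33060308 + 0.164025×0.62572846 = 0.277429
  M+6: 0.48195×0.04366846 + 0.164025×0.33060308 = 0.075273
  M+8: 0.164025×0.04366846 = 0.007163
Scale to base peak (0.418612) = 100: 52.92 : 100.00 : 66.27 : 17.98 : 1.71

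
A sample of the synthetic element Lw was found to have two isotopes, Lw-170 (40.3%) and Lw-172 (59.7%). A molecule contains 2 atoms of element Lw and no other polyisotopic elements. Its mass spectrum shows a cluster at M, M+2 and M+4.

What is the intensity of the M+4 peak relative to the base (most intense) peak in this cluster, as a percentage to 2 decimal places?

Term probabilities: M 0.1624, M+2 0.4812, M+4 0.3564. Base peak = M+2.
P(M+2) = C(2,1) × 0.403^1 × 0.597^1 = 2 × 0.4030 × 0.5970 = 0.481182 (base)
P(M+4) = C(2,2) × 0.403^0 × 0.597^2 = 1 × 1.0000 × 0.356409 = 0.356409
Relative intensity = 0.356409 / 0.481182 × 100 = 74.07

74.07%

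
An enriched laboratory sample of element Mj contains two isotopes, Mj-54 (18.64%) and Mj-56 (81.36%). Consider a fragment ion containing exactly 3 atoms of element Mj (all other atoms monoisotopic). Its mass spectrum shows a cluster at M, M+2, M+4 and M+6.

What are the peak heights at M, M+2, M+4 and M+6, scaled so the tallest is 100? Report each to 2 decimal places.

1.20 : 15.75 : 68.73 : 100.00

Each Mj atom is independently Mj-54 (p = 0.1864) or Mj-56 (q = 0.8136); the cluster is the binomial expansion (p + q)^3.
P(M) = 0.1864^3 = 0.006476
P(M+2) = 3 × 0.1864^2 × 0.8136^1 = 0.084805
P(M+4) = 3 × 0.1864^1 × 0.8136^2 = 0.370160
P(M+6) = 0.8136^3 = 0.538558
The M+6 peak is largest (0.538558); scaling to 100 gives 1.20 : 15.75 : 68.73 : 100.00.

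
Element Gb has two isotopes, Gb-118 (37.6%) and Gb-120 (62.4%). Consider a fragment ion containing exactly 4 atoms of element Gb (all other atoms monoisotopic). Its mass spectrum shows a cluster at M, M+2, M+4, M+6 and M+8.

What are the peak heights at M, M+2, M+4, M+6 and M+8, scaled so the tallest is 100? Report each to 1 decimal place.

Each Gb atom is independently Gb-118 (p = 0.376) or Gb-120 (q = 0.624); the cluster is the binomial expansion (p + q)^4.
P(M) = 0.376^4 = 0.019987
P(M+2) = 4 × 0.376^3 × 0.624^1 = 0.132681
P(M+4) = 6 × 0.376^2 × 0.624^2 = 0.330291
P(M+6) = 4 × 0.376^1 × 0.624^3 = 0.365428
P(M+8) = 0.624^4 = 0.151614
The M+6 peak is largest (0.365428); scaling to 100 gives 5.5 : 36.3 : 90.4 : 100.0 : 41.5.

5.5 : 36.3 : 90.4 : 100.0 : 41.5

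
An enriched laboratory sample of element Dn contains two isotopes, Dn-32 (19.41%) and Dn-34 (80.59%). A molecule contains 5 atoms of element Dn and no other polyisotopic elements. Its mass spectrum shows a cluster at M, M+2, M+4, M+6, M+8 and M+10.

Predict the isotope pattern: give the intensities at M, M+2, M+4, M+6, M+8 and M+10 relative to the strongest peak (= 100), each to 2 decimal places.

0.07 : 1.40 : 11.60 : 48.17 : 100.00 : 83.04

Each Dn atom is independently Dn-32 (p = 0.1941) or Dn-34 (q = 0.8059); the cluster is the binomial expansion (p + q)^5.
P(M) = 0.1941^5 = 0.000276
P(M+2) = 5 × 0.1941^4 × 0.8059^1 = 0.005719
P(M+4) = 10 × 0.1941^3 × 0.8059^2 = 0.047494
P(M+6) = 10 × 0.1941^2 × 0.8059^3 = 0.197194
P(M+8) = 5 × 0.1941^1 × 0.8059^4 = 0.409374
P(M+10) = 0.8059^5 = 0.339943
The M+8 peak is largest (0.409374); scaling to 100 gives 0.07 : 1.40 : 11.60 : 48.17 : 100.00 : 83.04.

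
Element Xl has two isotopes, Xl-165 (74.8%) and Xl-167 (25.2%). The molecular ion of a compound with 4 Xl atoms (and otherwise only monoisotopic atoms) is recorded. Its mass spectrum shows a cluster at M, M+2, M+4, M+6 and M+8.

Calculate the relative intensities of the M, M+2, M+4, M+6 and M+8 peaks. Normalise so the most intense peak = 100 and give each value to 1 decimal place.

Each Xl atom is independently Xl-165 (p = 0.748) or Xl-167 (q = 0.252); the cluster is the binomial expansion (p + q)^4.
P(M) = 0.748^4 = 0.313045
P(M+2) = 4 × 0.748^3 × 0.252^1 = 0.421857
P(M+4) = 6 × 0.748^2 × 0.252^2 = 0.213184
P(M+6) = 4 × 0.748^1 × 0.252^3 = 0.047881
P(M+8) = 0.252^4 = 0.004033
The M+2 peak is largest (0.421857); scaling to 100 gives 74.2 : 100.0 : 50.5 : 11.4 : 1.0.

74.2 : 100.0 : 50.5 : 11.4 : 1.0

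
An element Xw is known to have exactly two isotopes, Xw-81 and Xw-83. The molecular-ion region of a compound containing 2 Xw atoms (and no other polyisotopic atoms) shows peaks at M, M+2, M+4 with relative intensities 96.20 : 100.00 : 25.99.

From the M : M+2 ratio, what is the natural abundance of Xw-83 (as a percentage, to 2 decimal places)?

34.20%

Let p = fractional abundance of Xw-81. I(M+2)/I(M) = [C(2,1)·p^1·(1−p)] / p^2 = 2·(1−p)/p = 100.00/96.20 = 1.0395
(1−p)/p = 1.0395/2 = 0.5198  ⇒  p = 1/(1 + 0.5198) = 0.6580
Xw-81: 65.80%, Xw-83: 34.20%.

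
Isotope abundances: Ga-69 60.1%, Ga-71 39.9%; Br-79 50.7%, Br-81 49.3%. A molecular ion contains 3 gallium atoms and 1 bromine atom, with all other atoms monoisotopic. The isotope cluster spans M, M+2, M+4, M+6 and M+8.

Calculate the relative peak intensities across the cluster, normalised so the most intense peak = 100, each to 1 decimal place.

Gallium pattern (n=3): 0.2170818 : 0.4323576 : 0.2870394 : 0.0635212
Bromine pattern (n=1): 0.5070 : 0.4930
Convolve the two distributions (both contribute in 2-u steps):
  M: 0.2170818×0.5070 = 0.110060
  M+2: 0.2170818×0.4930 + 0.4323576×0.5070 = 0.326227
  M+4: 0.4323576×0.4930 + 0.2870394×0.5070 = 0.358681
  M+6: 0.2870394×0.4930 + 0.0635212×0.5070 = 0.173716
  M+8: 0.0635212×0.4930 = 0.031316
Scale to base peak (0.358681) = 100: 30.7 : 91.0 : 100.0 : 48.4 : 8.7

30.7 : 91.0 : 100.0 : 48.4 : 8.7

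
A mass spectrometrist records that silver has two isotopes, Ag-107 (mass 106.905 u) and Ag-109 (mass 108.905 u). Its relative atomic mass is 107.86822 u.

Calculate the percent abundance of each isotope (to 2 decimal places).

Ag-107: 51.84%, Ag-109: 48.16%

With x = fraction of Ag-107 (so Ag-109 is 1 − x):
106.905·x + 108.905·(1 − x) = 107.86822
(106.905 − 108.905)·x = 107.86822 − 108.905
x = -1.03678 / -2.000 = 0.51839 → 51.84% Ag-107, 48.16% Ag-109.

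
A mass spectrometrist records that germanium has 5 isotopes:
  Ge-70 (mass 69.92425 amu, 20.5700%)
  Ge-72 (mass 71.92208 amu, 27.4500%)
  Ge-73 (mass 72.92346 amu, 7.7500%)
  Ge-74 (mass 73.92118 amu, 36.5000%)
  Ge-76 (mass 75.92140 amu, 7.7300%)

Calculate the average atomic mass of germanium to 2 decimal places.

72.63 amu

The abundance-weighted mean is 0.205700 × 69.92425 + 0.274500 × 71.92208 + 0.077500 × 72.92346 + 0.365000 × 73.92118 + 0.077300 × 75.92140
= 14.383418 + 19.742611 + 5.651568 + 26.981231 + 5.868724 = 72.627552 amu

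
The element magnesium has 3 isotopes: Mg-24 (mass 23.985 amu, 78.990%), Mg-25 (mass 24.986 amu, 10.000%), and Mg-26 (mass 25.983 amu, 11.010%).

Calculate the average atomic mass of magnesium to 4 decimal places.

24.3051 amu

Weight each isotope mass by its fractional abundance: 0.78990 × 23.985 + 0.10000 × 24.986 + 0.11010 × 25.983
= 18.94575 + 2.49860 + 2.86073 = 24.30508 amu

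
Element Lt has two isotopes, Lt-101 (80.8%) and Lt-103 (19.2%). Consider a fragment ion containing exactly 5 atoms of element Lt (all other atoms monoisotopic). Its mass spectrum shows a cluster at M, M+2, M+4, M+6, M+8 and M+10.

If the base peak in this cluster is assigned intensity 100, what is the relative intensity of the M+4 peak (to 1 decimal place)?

47.5

(0.808 + 0.192)^5 gives M 0.3444, M+2 0.4092, M+4 0.1945, M+6 0.0462, M+8 0.0055, M+10 0.0003; the largest is M+2.
P(M+2) = C(5,1) × 0.808^4 × 0.192^1 = 5 × 0.4262314 × 0.1920 = 0.409182 (base)
P(M+4) = C(5,2) × 0.808^3 × 0.192^2 = 10 × 0.52751411 × 0.036864 = 0.194463
Relative intensity = 0.194463 / 0.409182 × 100 = 47.5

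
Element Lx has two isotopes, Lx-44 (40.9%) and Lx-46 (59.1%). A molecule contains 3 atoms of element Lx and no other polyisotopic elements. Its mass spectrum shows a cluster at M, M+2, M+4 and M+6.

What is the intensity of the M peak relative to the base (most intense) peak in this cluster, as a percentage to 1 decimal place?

16.0%

(0.409 + 0.591)^3 gives M 0.0684, M+2 0.2966, M+4 0.4286, M+6 0.2064; the largest is M+4.
P(M+4) = C(3,2) × 0.409^1 × 0.591^2 = 3 × 0.4090 × 0.349281 = 0.428568 (base)
P(M) = C(3,0) × 0.409^3 × 0.591^0 = 1 × 0.06841793 × 1.0000 = 0.068418
Relative intensity = 0.068418 / 0.428568 × 100 = 16.0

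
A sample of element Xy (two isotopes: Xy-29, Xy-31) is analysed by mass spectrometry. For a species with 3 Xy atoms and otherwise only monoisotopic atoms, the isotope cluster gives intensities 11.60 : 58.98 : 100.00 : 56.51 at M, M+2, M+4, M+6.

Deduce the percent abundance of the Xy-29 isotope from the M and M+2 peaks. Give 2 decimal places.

37.11%

Let p = fractional abundance of Xy-29. I(M+2)/I(M) = [C(3,1)·p^2·(1−p)] / p^3 = 3·(1−p)/p = 58.98/11.60 = 5.0845
(1−p)/p = 5.0845/3 = 1.6948  ⇒  p = 1/(1 + 1.6948) = 0.3711
Xy-29: 37.11%, Xy-31: 62.89%.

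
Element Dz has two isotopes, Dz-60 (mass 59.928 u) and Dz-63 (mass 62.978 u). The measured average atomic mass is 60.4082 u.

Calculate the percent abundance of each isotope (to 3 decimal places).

Dz-60: 84.256%, Dz-63: 15.744%

Writing the weighted mean with unknown fraction x of Dz-60:
59.928·x + 62.978·(1 − x) = 60.4082
(59.928 − 62.978)·x = 60.4082 − 62.978
x = -2.5698 / -3.050 = 0.84256 → 84.256% Dz-60, 15.744% Dz-63.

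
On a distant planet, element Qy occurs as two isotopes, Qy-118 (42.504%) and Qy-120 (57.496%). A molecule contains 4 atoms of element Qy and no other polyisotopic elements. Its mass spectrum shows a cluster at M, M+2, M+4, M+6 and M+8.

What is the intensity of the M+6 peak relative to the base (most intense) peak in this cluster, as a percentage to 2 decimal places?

90.18%

(0.42504 + 0.57496)^4 gives M 0.0326, M+2 0.1766, M+4 0.3583, M+6 0.3231, M+8 0.1093; the largest is M+4.
P(M+4) = C(4,2) × 0.42504^2 × 0.57496^2 = 6 × 0.180659 × 0.330579 = 0.358332 (base)
P(M+6) = C(4,3) × 0.42504^1 × 0.57496^3 = 4 × 0.42504 × 0.1900697 = 0.323149
Relative intensity = 0.323149 / 0.358332 × 100 = 90.18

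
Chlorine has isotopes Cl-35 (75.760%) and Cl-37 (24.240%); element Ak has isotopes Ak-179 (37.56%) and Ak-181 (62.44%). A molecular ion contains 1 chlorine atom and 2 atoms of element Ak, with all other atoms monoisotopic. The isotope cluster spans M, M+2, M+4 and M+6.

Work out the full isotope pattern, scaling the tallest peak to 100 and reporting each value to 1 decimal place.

Chlorine pattern (n=1): 0.7576 : 0.2424
Element Ak pattern (n=2): 0.14107536 : 0.46904928 : 0.38987536
Convolve the two distributions (both contribute in 2-u steps):
  M: 0.7576×0.14107536 = 0.106879
  M+2: 0.7576×0.46904928 + 0.2424×0.14107536 = 0.389548
  M+4: 0.7576×0.38987536 + 0.2424×0.46904928 = 0.409067
  M+6: 0.2424×0.38987536 = 0.094506
Scale to base peak (0.409067) = 100: 26.1 : 95.2 : 100.0 : 23.1

26.1 : 95.2 : 100.0 : 23.1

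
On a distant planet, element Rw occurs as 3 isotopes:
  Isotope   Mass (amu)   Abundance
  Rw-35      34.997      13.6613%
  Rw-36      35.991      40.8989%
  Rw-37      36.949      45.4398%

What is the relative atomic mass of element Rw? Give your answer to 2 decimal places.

The abundance-weighted mean is 0.136613 × 34.997 + 0.408989 × 35.991 + 0.454398 × 36.949
= 4.7810 + 14.7199 + 16.7896 = 36.2905 amu

36.29 amu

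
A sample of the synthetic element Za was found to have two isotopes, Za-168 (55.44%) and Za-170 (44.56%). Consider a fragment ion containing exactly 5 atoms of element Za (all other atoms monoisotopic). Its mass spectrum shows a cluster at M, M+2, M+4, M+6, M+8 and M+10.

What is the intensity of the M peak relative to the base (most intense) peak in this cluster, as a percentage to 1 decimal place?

(0.5544 + 0.4456)^5 gives M 0.0524, M+2 0.2105, M+4 0.3383, M+6 0.2719, M+8 0.1093, M+10 0.0176; the largest is M+4.
P(M+4) = C(5,2) × 0.5544^3 × 0.4456^2 = 10 × 0.17040003 × 0.19855936 = 0.338345 (base)
P(M) = C(5,0) × 0.5544^5 × 0.4456^0 = 1 × 0.05237404 × 1.0000 = 0.052374
Relative intensity = 0.052374 / 0.338345 × 100 = 15.5

15.5%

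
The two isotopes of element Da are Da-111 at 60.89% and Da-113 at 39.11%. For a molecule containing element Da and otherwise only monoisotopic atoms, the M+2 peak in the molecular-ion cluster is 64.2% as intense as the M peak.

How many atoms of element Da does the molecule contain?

With n Da atoms, P(M+2)/P(M) = C(n,1)·p^(n−1)q / p^n = n·q/p = n · 0.3911/0.6089.
n = 0.642 × 0.6089/0.3911 = 1.00 ≈ 1

1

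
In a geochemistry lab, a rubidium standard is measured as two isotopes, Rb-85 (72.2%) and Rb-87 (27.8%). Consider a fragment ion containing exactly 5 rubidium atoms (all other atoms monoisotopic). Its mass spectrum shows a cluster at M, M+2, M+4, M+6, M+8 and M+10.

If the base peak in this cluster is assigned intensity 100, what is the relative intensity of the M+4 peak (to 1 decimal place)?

77.0

Binomial terms of (0.722 + 0.278)^5: M 0.1962, M+2 0.3777, M+4 0.2909, M+6 0.1120, M+8 0.0216, M+10 0.0017 → M+2 is the base peak.
P(M+2) = C(5,1) × 0.722^4 × 0.278^1 = 5 × 0.27173701 × 0.2780 = 0.377714 (base)
P(M+4) = C(5,2) × 0.722^3 × 0.278^2 = 10 × 0.37636705 × 0.077284 = 0.290872
Relative intensity = 0.290872 / 0.377714 × 100 = 77.0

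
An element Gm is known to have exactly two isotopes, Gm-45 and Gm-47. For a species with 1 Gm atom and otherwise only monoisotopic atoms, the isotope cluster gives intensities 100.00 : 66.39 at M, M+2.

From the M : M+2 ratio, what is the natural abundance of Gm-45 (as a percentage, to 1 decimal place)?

60.1%

Write p for the Gm-45 fraction. I(M+2)/I(M) = [C(1,1)·p^0·(1−p)] / p^1 = 1·(1−p)/p = 66.39/100.00 = 0.6639
(1−p)/p = 0.6639/1 = 0.6639  ⇒  p = 1/(1 + 0.6639) = 0.6010
Gm-45: 60.1%, Gm-47: 39.9%.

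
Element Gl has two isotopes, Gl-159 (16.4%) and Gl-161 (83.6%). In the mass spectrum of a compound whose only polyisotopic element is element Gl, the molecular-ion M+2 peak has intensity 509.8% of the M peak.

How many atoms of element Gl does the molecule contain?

With n Gl atoms, P(M+2)/P(M) = C(n,1)·p^(n−1)q / p^n = n·q/p = n · 0.836/0.164.
n = 5.098 × 0.164/0.836 = 1.00 ≈ 1

1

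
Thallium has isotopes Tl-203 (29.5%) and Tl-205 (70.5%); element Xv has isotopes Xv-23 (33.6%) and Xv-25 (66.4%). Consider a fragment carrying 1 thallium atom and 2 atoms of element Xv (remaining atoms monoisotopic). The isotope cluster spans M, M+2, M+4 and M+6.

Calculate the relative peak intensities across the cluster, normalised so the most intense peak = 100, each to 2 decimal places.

Thallium pattern (n=1): 0.2950 : 0.7050
Element Xv pattern (n=2): 0.112896 : 0.446208 : 0.440896
Convolve the two distributions (both contribute in 2-u steps):
  M: 0.2950×0.112896 = 0.033304
  M+2: 0.2950×0.446208 + 0.7050×0.112896 = 0.211223
  M+4: 0.2950×0.440896 + 0.7050×0.446208 = 0.444641
  M+6: 0.7050×0.440896 = 0.310832
Scale to base peak (0.444641) = 100: 7.49 : 47.50 : 100.00 : 69.91

7.49 : 47.50 : 100.00 : 69.91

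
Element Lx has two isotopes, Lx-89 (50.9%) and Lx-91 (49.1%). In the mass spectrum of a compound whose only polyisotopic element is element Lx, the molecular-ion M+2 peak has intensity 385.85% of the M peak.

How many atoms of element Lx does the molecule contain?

With n Lx atoms, P(M+2)/P(M) = C(n,1)·p^(n−1)q / p^n = n·q/p = n · 0.491/0.509.
n = 3.8585 × 0.509/0.491 = 4.00 ≈ 4

4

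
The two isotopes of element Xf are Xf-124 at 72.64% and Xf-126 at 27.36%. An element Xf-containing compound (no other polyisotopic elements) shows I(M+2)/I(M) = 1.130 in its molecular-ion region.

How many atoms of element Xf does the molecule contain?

For n independent Xf atoms, I(M+2)/I(M) = n · (abundance Xf-126) / (abundance Xf-124) = n · 0.2736/0.7264.
n = 1.130 × 0.7264/0.2736 = 3.00 ≈ 3

3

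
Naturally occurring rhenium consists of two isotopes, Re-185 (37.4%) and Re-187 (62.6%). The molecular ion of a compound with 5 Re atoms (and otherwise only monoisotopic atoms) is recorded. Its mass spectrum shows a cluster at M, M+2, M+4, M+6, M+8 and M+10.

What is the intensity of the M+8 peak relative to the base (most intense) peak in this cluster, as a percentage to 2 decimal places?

Binomial terms of (0.374 + 0.626)^5: M 0.0073, M+2 0.0612, M+4 0.2050, M+6 0.3431, M+8 0.2872, M+10 0.0961 → M+6 is the base peak.
P(M+6) = C(5,3) × 0.374^2 × 0.626^3 = 10 × 0.139876 × 0.24531438 = 0.343136 (base)
P(M+8) = C(5,4) × 0.374^1 × 0.626^4 = 5 × 0.3740 × 0.1535668 = 0.287170
Relative intensity = 0.287170 / 0.343136 × 100 = 83.69

83.69%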